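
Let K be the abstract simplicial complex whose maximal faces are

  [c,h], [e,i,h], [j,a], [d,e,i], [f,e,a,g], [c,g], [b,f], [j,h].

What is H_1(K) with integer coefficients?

H_1 = Z^2.

Take the total order a < b < c < d < e < f < g < h < i < j on the vertex set. Then K (dimension 3) consists of the simplices:

  0-simplices (10): a, b, c, d, e, f, g, h, i, j
  1-simplices (16): ae, af, ag, aj, bf, cg, ch, de, di, ef, eg, eh, ei, fg, hi, hj
  2-simplices (6): aef, aeg, afg, dei, efg, ehi
  3-simplices (1): aefg

Hence C_0 ≅ Z^10, C_1 ≅ Z^16, C_2 ≅ Z^6, C_3 ≅ Z^1.

The boundary map ∂_1: C_1 → C_0 maps an edge to its endpoints' difference, ∂[p,q] = q − p. For instance
  ∂cg = g − c.
This gives a 10×16 integer matrix of rank 9; reducing to Smith normal form yields diagonal entries (1,1,1,1,1,1,1,1,1).

The boundary map ∂_2: C_2 → C_1 sends each 2-simplex [p,q,r] to [q,r] − [p,r] + [p,q]. For instance
  ∂aef = ef − af + ae,
  ∂aeg = eg − ag + ae.
The resulting 16×6 matrix has rank 5, and its Smith normal form has invariant factors (1,1,1,1,1).

Boundary ∂_3: C_3 → C_2 sends each 3-simplex σ to the alternating sum Σ_i (−1)^i (σ with its i-th vertex removed). For instance
  ∂aefg = efg − afg + aeg − aef.
The resulting 6×1 matrix has rank 1, and its Smith normal form has invariant factors (1).

Now H_k = ker ∂_k / im ∂_{k+1}, so:

  H_1: rank ker ∂_1 − rank ∂_2 = (16 − 9) − 5 = 2, and the invariant factors of ∂_2 are all 1, so H_1 = Z^2.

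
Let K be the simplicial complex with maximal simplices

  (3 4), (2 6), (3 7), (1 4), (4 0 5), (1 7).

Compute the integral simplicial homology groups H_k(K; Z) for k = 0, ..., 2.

H_0 = Z^2,  H_1 = Z,  H_2 = 0.

Order the vertices as 0 < 1 < 2 < 3 < 4 < 5 < 6 < 7. Listing each simplex with vertices in this order, K has dimension 2 with simplices:

  0-simplices (8): [0], [1], [2], [3], [4], [5], [6], [7]
  1-simplices (8): [0,4], [0,5], [1,4], [1,7], [2,6], [3,4], [3,7], [4,5]
  2-simplices (1): [0,4,5]

giving chain groups C_0 ≅ Z^8, C_1 ≅ Z^8, C_2 ≅ Z^1.

Boundary ∂_1: C_1 → C_0 is given by ∂[p,q] = [q] − [p].
As a 8×8 matrix over Z this has rank 6, with invariant factors (1,1,1,1,1,1).

Boundary ∂_2: C_2 → C_1 sends each 2-simplex [p,q,r] to [q,r] − [p,r] + [p,q]. For instance
  ∂[0,4,5] = [4,5] − [0,5] + [0,4].
This gives a 8×1 integer matrix of rank 1; reducing to Smith normal form yields diagonal entries (1).

Computing H_k = (kernel of ∂_k) / (image of ∂_{k+1}):

  H_0: rank C_0 − rank ∂_1 = 8 − 6 = 2, and the invariant factors of ∂_1 are all 1, so H_0 = Z^2.
  H_1: rank ker ∂_1 − rank ∂_2 = (8 − 6) − 1 = 1, and the invariant factors of ∂_2 are all 1, so H_1 = Z.
  H_2: rank ker ∂_2 − rank ∂_3 = (1 − 1) − 0 = 0, and there is no ∂_3, so H_2 = 0.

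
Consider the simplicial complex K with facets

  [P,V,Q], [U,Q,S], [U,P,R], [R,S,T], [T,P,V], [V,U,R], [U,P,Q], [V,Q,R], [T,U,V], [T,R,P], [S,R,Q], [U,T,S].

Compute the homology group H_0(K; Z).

H_0 = Z.

K has 7 vertices, 18 edges, 12 triangles.
rank ∂_0 = 0, rank ∂_1 = 6 ⇒ b_0 = 7 − 0 − 6 = 1; all invariant factors of ∂_1 are 1 so no torsion. So H_0 ≅ Z.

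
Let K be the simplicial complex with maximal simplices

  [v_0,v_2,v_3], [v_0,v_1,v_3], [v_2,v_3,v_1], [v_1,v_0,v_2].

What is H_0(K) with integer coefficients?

Order the vertices as v_0 < v_1 < v_2 < v_3. Listing each simplex with vertices in this order, K has dimension 2 with simplices:

  0-simplices (4): [v_0], [v_1], [v_2], [v_3]
  1-simplices (6): [v_0,v_1], [v_0,v_2], [v_0,v_3], [v_1,v_2], [v_1,v_3], [v_2,v_3]
  2-simplices (4): [v_0,v_1,v_2], [v_0,v_1,v_3], [v_0,v_2,v_3], [v_1,v_2,v_3]

giving chain groups C_0 ≅ Z^4, C_1 ≅ Z^6, C_2 ≅ Z^4.

Boundary ∂_1: C_1 → C_0 sends each edge [p,q] (with p < q) to q − p.
The resulting 4×6 matrix has rank 3, and its Smith normal form has invariant factors (1,1,1).

The boundary map ∂_2: C_2 → C_1 acts by ∂[p,q,r] = [q,r] − [p,r] + [p,q]. For instance
  ∂[v_0,v_1,v_3] = [v_1,v_3] − [v_0,v_3] + [v_0,v_1],
  ∂[v_0,v_1,v_2] = [v_1,v_2] − [v_0,v_2] + [v_0,v_1].
The resulting 6×4 matrix has rank 3, and its Smith normal form has invariant factors (1,1,1).

Reading off H_k = ker ∂_k / im ∂_{k+1}:

  H_0: rank C_0 − rank ∂_1 = 4 − 3 = 1, and the invariant factors of ∂_1 are all 1, so H_0 = Z.

H_0 ≅ Z.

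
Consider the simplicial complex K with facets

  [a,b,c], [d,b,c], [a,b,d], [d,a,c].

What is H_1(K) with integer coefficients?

H_1 = 0.

Order the vertices as a < b < c < d. Listing each simplex with vertices in this order, K has dimension 2 with simplices:

  0-simplices (4): a, b, c, d
  1-simplices (6): ab, ac, ad, bc, bd, cd
  2-simplices (4): abc, abd, acd, bcd

Hence C_0 ≅ Z^4, C_1 ≅ Z^6, C_2 ≅ Z^4.

∂_1: C_1 → C_0 is given by ∂[p,q] = [q] − [p]. For instance
  ∂bc = c − b.
This gives a 4×6 integer matrix of rank 3; reducing to Smith normal form yields diagonal entries (1,1,1).

The boundary map ∂_2: C_2 → C_1 acts by ∂[p,q,r] = [q,r] − [p,r] + [p,q]. For instance
  ∂acd = cd − ad + ac,
  ∂abd = bd − ad + ab.
As a 6×4 matrix over Z this has rank 3, with invariant factors (1,1,1).

From H_k ≅ ker(∂_k) / im(∂_{k+1}) we obtain:

  H_1: rank ker ∂_1 − rank ∂_2 = (6 − 3) − 3 = 0, and the invariant factors of ∂_2 are all 1, so H_1 ≅ 0.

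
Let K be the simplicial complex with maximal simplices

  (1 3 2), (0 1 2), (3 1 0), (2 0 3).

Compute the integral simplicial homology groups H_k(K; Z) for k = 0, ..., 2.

Take the total order 0 < 1 < 2 < 3 on the vertex set. Then K (dimension 2) consists of the simplices:

  0-simplices (4): [0], [1], [2], [3]
  1-simplices (6): [0,1], [0,2], [0,3], [1,2], [1,3], [2,3]
  2-simplices (4): [0,1,2], [0,1,3], [0,2,3], [1,2,3]

giving chain groups C_0 ≅ Z^4, C_1 ≅ Z^6, C_2 ≅ Z^4.

The boundary map ∂_1: C_1 → C_0 maps an edge to its endpoints' difference, ∂[p,q] = q − p. For instance
  ∂[1,3] = [3] − [1].
The resulting 4×6 matrix has rank 3, and its Smith normal form has invariant factors (1,1,1).

The boundary map ∂_2: C_2 → C_1 sends each 2-simplex [p,q,r] to [q,r] − [p,r] + [p,q]. For instance
  ∂[0,2,3] = [2,3] − [0,3] + [0,2],
  ∂[0,1,2] = [1,2] − [0,2] + [0,1].
The resulting 6×4 matrix has rank 3, and its Smith normal form has invariant factors (1,1,1).

Reading off H_k = ker ∂_k / im ∂_{k+1}:

  H_0: rank C_0 − rank ∂_1 = 4 − 3 = 1, and the invariant factors of ∂_1 are all 1, so H_0 ≅ Z.
  H_1: rank ker ∂_1 − rank ∂_2 = (6 − 3) − 3 = 0, and the invariant factors of ∂_2 are all 1, so H_1 ≅ 0.
  H_2: rank ker ∂_2 − rank ∂_3 = (4 − 3) − 0 = 1, and there is no ∂_3, so H_2 ≅ Z.

(K is a triangulation of the 2-sphere S^2.)

H_0 = Z,  H_1 = 0,  H_2 = Z.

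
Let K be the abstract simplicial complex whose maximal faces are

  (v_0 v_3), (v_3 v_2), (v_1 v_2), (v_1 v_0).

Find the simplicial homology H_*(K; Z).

H_0 = Z,  H_1 = Z.

Take the total order v_0 < v_1 < v_2 < v_3 on the vertex set. Then K (dimension 1) consists of the simplices:

  0-simplices (4): [v_0], [v_1], [v_2], [v_3]
  1-simplices (4): [v_0,v_1], [v_0,v_3], [v_1,v_2], [v_2,v_3]

so the chain groups are C_0 ≅ Z^4, C_1 ≅ Z^4.

∂_1: C_1 → C_0 sends each edge [p,q] (with p < q) to q − p. For instance
  ∂[v_0,v_3] = [v_3] − [v_0].
The 4×4 boundary matrix has rank 3 and Smith normal form diag(1,1,1).

Now H_k = ker ∂_k / im ∂_{k+1}, so:

  H_0: rank C_0 − rank ∂_1 = 4 − 3 = 1, and the invariant factors of ∂_1 are all 1, so H_0 ≅ Z.
  H_1: rank ker ∂_1 − rank ∂_2 = (4 − 3) − 0 = 1, and there is no ∂_2, so H_1 ≅ Z.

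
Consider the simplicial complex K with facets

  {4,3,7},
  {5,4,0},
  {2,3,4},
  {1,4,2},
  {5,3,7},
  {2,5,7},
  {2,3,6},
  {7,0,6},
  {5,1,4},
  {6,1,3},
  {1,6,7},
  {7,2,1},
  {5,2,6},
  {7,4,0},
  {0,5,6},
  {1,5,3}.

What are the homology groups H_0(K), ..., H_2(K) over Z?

H_0 = Z,  H_1 = Z^2,  H_2 = Z.

Take the total order 0 < 1 < 2 < 3 < 4 < 5 < 6 < 7 on the vertex set. Then K (dimension 2) consists of the simplices:

  0-simplices (8): [0], [1], [2], [3], [4], [5], [6], [7]
  1-simplices (24): (24 of them)
  2-simplices (16): [0,4,5], [0,4,7], [0,5,6], [0,6,7], [1,2,4], [1,2,7], [1,3,5], [1,3,6], [1,4,5], [1,6,7], [2,3,4], [2,3,6], [2,5,6], [2,5,7], [3,4,7], [3,5,7]

giving chain groups C_0 ≅ Z^8, C_1 ≅ Z^24, C_2 ≅ Z^16.

Boundary ∂_1: C_1 → C_0 is given by ∂[p,q] = [q] − [p]. For instance
  ∂[1,6] = [6] − [1].
As a 8×24 matrix over Z this has rank 7, with invariant factors (1,1,1,1,1,1,1).

∂_2: C_2 → C_1 acts by ∂[p,q,r] = [q,r] − [p,r] + [p,q]. For instance
  ∂[1,3,6] = [3,6] − [1,6] + [1,3],
  ∂[2,5,6] = [5,6] − [2,6] + [2,5].
This gives a 24×16 integer matrix of rank 15; reducing to Smith normal form yields diagonal entries (1,1,1,1,1,1,1,1,1,1,1,1,1,1,1).

From H_k ≅ ker(∂_k) / im(∂_{k+1}) we obtain:

  H_0: rank C_0 − rank ∂_1 = 8 − 7 = 1, and the invariant factors of ∂_1 are all 1, so H_0 = Z.
  H_1: rank ker ∂_1 − rank ∂_2 = (24 − 7) − 15 = 2, and the invariant factors of ∂_2 are all 1, so H_1 = Z^2.
  H_2: rank ker ∂_2 − rank ∂_3 = (16 − 15) − 0 = 1, and there is no ∂_3, so H_2 = Z.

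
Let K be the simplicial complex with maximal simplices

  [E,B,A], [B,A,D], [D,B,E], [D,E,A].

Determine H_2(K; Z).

Order the vertices as A < B < D < E. Listing each simplex with vertices in this order, K has dimension 2 with simplices:

  0-simplices (4): A, B, D, E
  1-simplices (6): AB, AD, AE, BD, BE, DE
  2-simplices (4): ABD, ABE, ADE, BDE

Hence C_0 ≅ Z^4, C_1 ≅ Z^6, C_2 ≅ Z^4.

∂_1: C_1 → C_0 is given by ∂[p,q] = [q] − [p]. For instance
  ∂BD = D − B.
The resulting 4×6 matrix has rank 3, and its Smith normal form has invariant factors (1,1,1).

Boundary ∂_2: C_2 → C_1 sends each 2-simplex [p,q,r] to [q,r] − [p,r] + [p,q]. For instance
  ∂ABE = BE − AE + AB,
  ∂ADE = DE − AE + AD.
The resulting 6×4 matrix has rank 3, and its Smith normal form has invariant factors (1,1,1).

From H_k ≅ ker(∂_k) / im(∂_{k+1}) we obtain:

  H_2: rank ker ∂_2 − rank ∂_3 = (4 − 3) − 0 = 1, and there is no ∂_3, so H_2 = Z.

(K is a triangulation of the 2-sphere S^2.)

H_2 ≅ Z.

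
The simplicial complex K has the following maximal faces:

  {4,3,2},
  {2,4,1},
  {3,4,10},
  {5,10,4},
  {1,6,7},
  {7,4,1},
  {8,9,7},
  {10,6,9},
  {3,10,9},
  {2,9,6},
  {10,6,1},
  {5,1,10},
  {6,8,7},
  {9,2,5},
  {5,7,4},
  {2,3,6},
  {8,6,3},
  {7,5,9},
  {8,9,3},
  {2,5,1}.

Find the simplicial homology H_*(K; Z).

Order the vertices as 1 < 2 < 3 < 4 < 5 < 6 < 7 < 8 < 9 < 10. Listing each simplex with vertices in this order, K has dimension 2 with simplices:

  0-simplices (10): [1], [2], [3], [4], [5], [6], [7], [8], [9], [10]
  1-simplices (30): (30 of them)
  2-simplices (20): (20 of them)

so the chain groups are C_0 ≅ Z^10, C_1 ≅ Z^30, C_2 ≅ Z^20.

Boundary ∂_1: C_1 → C_0 maps an edge to its endpoints' difference, ∂[p,q] = q − p.
The resulting 10×30 matrix has rank 9, and its Smith normal form has invariant factors (1,1,1,1,1,1,1,1,1).

The boundary map ∂_2: C_2 → C_1 maps a triangle to the signed sum of its edges. For instance
  ∂[5,7,9] = [7,9] − [5,9] + [5,7],
  ∂[2,3,4] = [3,4] − [2,4] + [2,3].
This gives a 30×20 integer matrix of rank 20; reducing to Smith normal form yields diagonal entries (1,1,1,1,1,1,1,1,1,1,1,1,1,1,1,1,1,1,1,2).

Computing H_k = (kernel of ∂_k) / (image of ∂_{k+1}):

  H_0: rank C_0 − rank ∂_1 = 10 − 9 = 1, and the invariant factors of ∂_1 are all 1, so H_0 ≅ Z.
  H_1: rank ker ∂_1 − rank ∂_2 = (30 − 9) − 20 = 1, and ∂_2 has invariant factor 2 > 1, so H_1 ≅ Z ⊕ Z/2Z.
  H_2: rank ker ∂_2 − rank ∂_3 = (20 − 20) − 0 = 0, and there is no ∂_3, so H_2 ≅ 0.

H_0 = Z,  H_1 = Z ⊕ Z/2Z,  H_2 = 0.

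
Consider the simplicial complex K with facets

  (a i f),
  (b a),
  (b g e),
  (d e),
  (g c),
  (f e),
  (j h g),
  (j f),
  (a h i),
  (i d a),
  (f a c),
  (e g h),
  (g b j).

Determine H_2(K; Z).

H_2 = 0.

Order the vertices as a < b < c < d < e < f < g < h < i < j. Listing each simplex with vertices in this order, K has dimension 2 with simplices:

  0-simplices (10): a, b, c, d, e, f, g, h, i, j
  1-simplices (22): ab, ac, ad, af, ah, ai, be, bg, bj, cf, cg, de, di, ef, eg, eh, fi, fj, gh, gj, hi, hj
  2-simplices (8): acf, adi, afi, ahi, beg, bgj, egh, ghj

so the chain groups are C_0 ≅ Z^10, C_1 ≅ Z^22, C_2 ≅ Z^8.

∂_1: C_1 → C_0 maps an edge to its endpoints' difference, ∂[p,q] = q − p.
The 10×22 boundary matrix has rank 9 and Smith normal form diag(1,1,1,1,1,1,1,1,1).

The boundary map ∂_2: C_2 → C_1 sends each 2-simplex [p,q,r] to [q,r] − [p,r] + [p,q]. For instance
  ∂bgj = gj − bj + bg,
  ∂ahi = hi − ai + ah.
This gives a 22×8 integer matrix of rank 8; reducing to Smith normal form yields diagonal entries (1,1,1,1,1,1,1,1).

Now H_k = ker ∂_k / im ∂_{k+1}, so:

  H_2: rank ker ∂_2 − rank ∂_3 = (8 − 8) − 0 = 0, and there is no ∂_3, so H_2 ≅ 0.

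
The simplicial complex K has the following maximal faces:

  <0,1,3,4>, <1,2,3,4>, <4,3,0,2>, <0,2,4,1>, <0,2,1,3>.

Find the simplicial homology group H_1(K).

K has 5 vertices, 10 edges, 10 triangles, 5 3-simplices.
rank ∂_1 = 4, rank ∂_2 = 6 ⇒ b_1 = 10 − 4 − 6 = 0; all invariant factors of ∂_2 are 1 so no torsion. So H_1 = 0.

H_1 = 0.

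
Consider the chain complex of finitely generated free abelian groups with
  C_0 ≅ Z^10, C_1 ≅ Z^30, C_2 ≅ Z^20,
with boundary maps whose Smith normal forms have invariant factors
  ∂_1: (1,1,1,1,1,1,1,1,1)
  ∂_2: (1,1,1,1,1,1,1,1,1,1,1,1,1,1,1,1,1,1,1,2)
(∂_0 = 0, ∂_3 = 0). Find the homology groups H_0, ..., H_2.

H_0: b_0 = 10 − 0 − 9 = 1; torsion from ∂_1 factors > 1: none. So H_0 = Z.
H_1: b_1 = 30 − 9 − 20 = 1; torsion from ∂_2 factors > 1: [2]. So H_1 = Z × Z/2.
H_2: b_2 = 20 − 20 − 0 = 0; torsion from ∂_3 factors > 1: none. So H_2 = 0.

H_0 = Z,  H_1 = Z × Z/2,  H_2 = 0.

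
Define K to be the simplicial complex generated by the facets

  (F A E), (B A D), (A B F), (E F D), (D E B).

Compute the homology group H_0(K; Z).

We work with the vertex ordering A < B < D < E < F. The simplices of K, each written with vertices in increasing order, are:

  0-simplices (5): A, B, D, E, F
  1-simplices (10): AB, AD, AE, AF, BD, BE, BF, DE, DF, EF
  2-simplices (5): ABD, ABF, AEF, BDE, DEF

Hence C_0 ≅ Z^5, C_1 ≅ Z^10, C_2 ≅ Z^5.

∂_1: C_1 → C_0 sends each edge [p,q] (with p < q) to q − p. For instance
  ∂BE = E − B.
This gives a 5×10 integer matrix of rank 4; reducing to Smith normal form yields diagonal entries (1,1,1,1).

Boundary ∂_2: C_2 → C_1 acts by ∂[p,q,r] = [q,r] − [p,r] + [p,q]. For instance
  ∂BDE = DE − BE + BD,
  ∂ABD = BD − AD + AB.
The 10×5 boundary matrix has rank 5 and Smith normal form diag(1,1,1,1,1).

Computing H_k = (kernel of ∂_k) / (image of ∂_{k+1}):

  H_0: rank C_0 − rank ∂_1 = 5 − 4 = 1, and the invariant factors of ∂_1 are all 1, so H_0 = Z.

H_0 = Z.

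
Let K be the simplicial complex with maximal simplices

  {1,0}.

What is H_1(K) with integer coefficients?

H_1 ≅ 0.

Order the vertices as 0 < 1. Listing each simplex with vertices in this order, K has dimension 1 with simplices:

  0-simplices (2): [0], [1]
  1-simplices (1): [0,1]

so the chain groups are C_0 ≅ Z^2, C_1 ≅ Z^1.

∂_1: C_1 → C_0 is given by ∂[p,q] = [q] − [p].
The resulting 2×1 matrix has rank 1, and its Smith normal form has invariant factors (1).

From H_k ≅ ker(∂_k) / im(∂_{k+1}) we obtain:

  H_1: rank ker ∂_1 − rank ∂_2 = (1 − 1) − 0 = 0, and there is no ∂_2, so H_1 ≅ 0.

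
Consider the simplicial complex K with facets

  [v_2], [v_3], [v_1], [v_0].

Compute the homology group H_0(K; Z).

Fix the vertex order v_0 < v_1 < v_2 < v_3 and write every simplex with vertices in increasing order. Then dim K = 0 and the simplices of K are:

  0-simplices (4): [v_0], [v_1], [v_2], [v_3]

giving chain groups C_0 ≅ Z^4.

Reading off H_k = ker ∂_k / im ∂_{k+1}:

  H_0: rank C_0 − rank ∂_1 = 4 − 0 = 4, and there is no ∂_1, so H_0 = Z^4.

H_0 = Z^4.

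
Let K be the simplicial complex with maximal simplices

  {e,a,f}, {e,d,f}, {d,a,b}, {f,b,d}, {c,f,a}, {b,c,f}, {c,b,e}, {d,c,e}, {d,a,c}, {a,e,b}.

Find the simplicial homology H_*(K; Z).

H_0 = Z,  H_1 = Z/2,  H_2 = 0.

Order the vertices as a < b < c < d < e < f. Listing each simplex with vertices in this order, K has dimension 2 with simplices:

  0-simplices (6): a, b, c, d, e, f
  1-simplices (15): ab, ac, ad, ae, af, bc, bd, be, bf, cd, ce, cf, de, df, ef
  2-simplices (10): abd, abe, acd, acf, aef, bce, bcf, bdf, cde, def

so the chain groups are C_0 ≅ Z^6, C_1 ≅ Z^15, C_2 ≅ Z^10.

∂_1: C_1 → C_0 is given by ∂[p,q] = [q] − [p]. For instance
  ∂df = f − d.
The 6×15 boundary matrix has rank 5 and Smith normal form diag(1,1,1,1,1).

Boundary ∂_2: C_2 → C_1 acts by ∂[p,q,r] = [q,r] − [p,r] + [p,q]. For instance
  ∂abd = bd − ad + ab,
  ∂cde = de − ce + cd.
As a 15×10 matrix over Z this has rank 10, with invariant factors (1,1,1,1,1,1,1,1,1,2).

Computing H_k = (kernel of ∂_k) / (image of ∂_{k+1}):

  H_0: rank C_0 − rank ∂_1 = 6 − 5 = 1, and the invariant factors of ∂_1 are all 1, so H_0 ≅ Z.
  H_1: rank ker ∂_1 − rank ∂_2 = (15 − 5) − 10 = 0, and ∂_2 has invariant factor 2 > 1, so H_1 ≅ Z/2.
  H_2: rank ker ∂_2 − rank ∂_3 = (10 − 10) − 0 = 0, and there is no ∂_3, so H_2 ≅ 0.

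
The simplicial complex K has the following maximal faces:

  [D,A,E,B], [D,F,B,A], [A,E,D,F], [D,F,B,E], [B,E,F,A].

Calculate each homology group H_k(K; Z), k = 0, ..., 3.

H_0 = Z,  H_1 = 0,  H_2 = 0,  H_3 = Z.

Take the total order A < B < D < E < F on the vertex set. Then K (dimension 3) consists of the simplices:

  0-simplices (5): A, B, D, E, F
  1-simplices (10): AB, AD, AE, AF, BD, BE, BF, DE, DF, EF
  2-simplices (10): ABD, ABE, ABF, ADE, ADF, AEF, BDE, BDF, BEF, DEF
  3-simplices (5): ABDE, ABDF, ABEF, ADEF, BDEF

giving chain groups C_0 ≅ Z^5, C_1 ≅ Z^10, C_2 ≅ Z^10, C_3 ≅ Z^5.

Boundary ∂_1: C_1 → C_0 is given by ∂[p,q] = [q] − [p]. For instance
  ∂DF = F − D.
The resulting 5×10 matrix has rank 4, and its Smith normal form has invariant factors (1,1,1,1).

The boundary map ∂_2: C_2 → C_1 maps a triangle to the signed sum of its edges. For instance
  ∂ADE = DE − AE + AD,
  ∂AEF = EF − AF + AE.
The resulting 10×10 matrix has rank 6, and its Smith normal form has invariant factors (1,1,1,1,1,1).

The boundary map ∂_3: C_3 → C_2 sends each 3-simplex σ to the alternating sum Σ_i (−1)^i (σ with its i-th vertex removed). For instance
  ∂ADEF = DEF − AEF + ADF − ADE,
  ∂ABDE = BDE − ADE + ABE − ABD.
As a 10×5 matrix over Z this has rank 4, with invariant factors (1,1,1,1).

Computing H_k = (kernel of ∂_k) / (image of ∂_{k+1}):

  H_0: rank C_0 − rank ∂_1 = 5 − 4 = 1, and the invariant factors of ∂_1 are all 1, so H_0 = Z.
  H_1: rank ker ∂_1 − rank ∂_2 = (10 − 4) − 6 = 0, and the invariant factors of ∂_2 are all 1, so H_1 = 0.
  H_2: rank ker ∂_2 − rank ∂_3 = (10 − 6) − 4 = 0, and the invariant factors of ∂_3 are all 1, so H_2 = 0.
  H_3: rank ker ∂_3 − rank ∂_4 = (5 − 4) − 0 = 1, and there is no ∂_4, so H_3 = Z.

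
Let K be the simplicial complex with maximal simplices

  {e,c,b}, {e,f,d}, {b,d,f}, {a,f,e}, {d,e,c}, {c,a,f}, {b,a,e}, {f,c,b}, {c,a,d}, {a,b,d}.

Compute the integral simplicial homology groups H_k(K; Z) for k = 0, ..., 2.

H_0 = Z,  H_1 = Z/2Z,  H_2 = 0.

Order the vertices as a < b < c < d < e < f. Listing each simplex with vertices in this order, K has dimension 2 with simplices:

  0-simplices (6): a, b, c, d, e, f
  1-simplices (15): ab, ac, ad, ae, af, bc, bd, be, bf, cd, ce, cf, de, df, ef
  2-simplices (10): abd, abe, acd, acf, aef, bce, bcf, bdf, cde, def

so the chain groups are C_0 ≅ Z^6, C_1 ≅ Z^15, C_2 ≅ Z^10.

∂_1: C_1 → C_0 maps an edge to its endpoints' difference, ∂[p,q] = q − p. For instance
  ∂de = e − d.
As a 6×15 matrix over Z this has rank 5, with invariant factors (1,1,1,1,1).

The boundary map ∂_2: C_2 → C_1 maps a triangle to the signed sum of its edges. For instance
  ∂cde = de − ce + cd,
  ∂bdf = df − bf + bd.
The resulting 15×10 matrix has rank 10, and its Smith normal form has invariant factors (1,1,1,1,1,1,1,1,1,2).

From H_k ≅ ker(∂_k) / im(∂_{k+1}) we obtain:

  H_0: rank C_0 − rank ∂_1 = 6 − 5 = 1, and the invariant factors of ∂_1 are all 1, so H_0 ≅ Z.
  H_1: rank ker ∂_1 − rank ∂_2 = (15 − 5) − 10 = 0, and ∂_2 has invariant factor 2 > 1, so H_1 ≅ Z/2Z.
  H_2: rank ker ∂_2 − rank ∂_3 = (10 − 10) − 0 = 0, and there is no ∂_3, so H_2 ≅ 0.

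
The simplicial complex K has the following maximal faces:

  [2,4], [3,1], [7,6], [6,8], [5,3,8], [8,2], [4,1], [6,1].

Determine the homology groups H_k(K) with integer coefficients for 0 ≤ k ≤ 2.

H_0 ≅ Z,  H_1 ≅ Z^2,  H_2 = 0.

We work with the vertex ordering 1 < 2 < 3 < 4 < 5 < 6 < 7 < 8. The simplices of K, each written with vertices in increasing order, are:

  0-simplices (8): [1], [2], [3], [4], [5], [6], [7], [8]
  1-simplices (10): [1,3], [1,4], [1,6], [2,4], [2,8], [3,5], [3,8], [5,8], [6,7], [6,8]
  2-simplices (1): [3,5,8]

giving chain groups C_0 ≅ Z^8, C_1 ≅ Z^10, C_2 ≅ Z^1.

∂_1: C_1 → C_0 sends each edge [p,q] (with p < q) to q − p. For instance
  ∂[3,5] = [5] − [3].
This gives a 8×10 integer matrix of rank 7; reducing to Smith normal form yields diagonal entries (1,1,1,1,1,1,1).

Boundary ∂_2: C_2 → C_1 acts by ∂[p,q,r] = [q,r] − [p,r] + [p,q]. For instance
  ∂[3,5,8] = [5,8] − [3,8] + [3,5].
As a 10×1 matrix over Z this has rank 1, with invariant factors (1).

Reading off H_k = ker ∂_k / im ∂_{k+1}:

  H_0: rank C_0 − rank ∂_1 = 8 − 7 = 1, and the invariant factors of ∂_1 are all 1, so H_0 ≅ Z.
  H_1: rank ker ∂_1 − rank ∂_2 = (10 − 7) − 1 = 2, and the invariant factors of ∂_2 are all 1, so H_1 ≅ Z^2.
  H_2: rank ker ∂_2 − rank ∂_3 = (1 − 1) − 0 = 0, and there is no ∂_3, so H_2 ≅ 0.

As a check, the Euler characteristic is 8 − 10 + 1 = -1, which agrees with 1 − 2 + 0 = -1.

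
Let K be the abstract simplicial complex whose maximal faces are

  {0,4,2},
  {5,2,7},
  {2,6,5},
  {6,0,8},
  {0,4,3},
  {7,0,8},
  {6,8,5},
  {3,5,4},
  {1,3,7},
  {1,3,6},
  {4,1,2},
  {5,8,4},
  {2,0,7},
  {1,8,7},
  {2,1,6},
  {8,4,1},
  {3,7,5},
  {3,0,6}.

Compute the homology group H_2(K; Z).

H_2 = Z.

We work with the vertex ordering 0 < 1 < 2 < 3 < 4 < 5 < 6 < 7 < 8. The simplices of K, each written with vertices in increasing order, are:

  0-simplices (9): [0], [1], [2], [3], [4], [5], [6], [7], [8]
  1-simplices (27): (27 of them)
  2-simplices (18): [0,2,4], [0,2,7], [0,3,4], [0,3,6], [0,6,8], [0,7,8], [1,2,4], [1,2,6], [1,3,6], [1,3,7], [1,4,8], [1,7,8], [2,5,6], [2,5,7], [3,4,5], [3,5,7], [4,5,8], [5,6,8]

giving chain groups C_0 ≅ Z^9, C_1 ≅ Z^27, C_2 ≅ Z^18.

Boundary ∂_1: C_1 → C_0 is given by ∂[p,q] = [q] − [p].
This gives a 9×27 integer matrix of rank 8; reducing to Smith normal form yields diagonal entries (1,1,1,1,1,1,1,1).

∂_2: C_2 → C_1 sends each 2-simplex [p,q,r] to [q,r] − [p,r] + [p,q]. For instance
  ∂[3,5,7] = [5,7] − [3,7] + [3,5],
  ∂[1,2,4] = [2,4] − [1,4] + [1,2].
The resulting 27×18 matrix has rank 17, and its Smith normal form has invariant factors (1,1,1,1,1,1,1,1,1,1,1,1,1,1,1,1,1).

Now H_k = ker ∂_k / im ∂_{k+1}, so:

  H_2: rank ker ∂_2 − rank ∂_3 = (18 − 17) − 0 = 1, and there is no ∂_3, so H_2 = Z.

(K is a triangulation of the torus T^2.)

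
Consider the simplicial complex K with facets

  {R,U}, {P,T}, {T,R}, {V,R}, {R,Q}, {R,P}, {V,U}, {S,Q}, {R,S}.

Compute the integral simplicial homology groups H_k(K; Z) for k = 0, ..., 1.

K has 7 vertices, 9 edges.
rank ∂_0 = 0, rank ∂_1 = 6 ⇒ b_0 = 7 − 0 − 6 = 1; all invariant factors of ∂_1 are 1 so no torsion. So H_0 = Z.
rank ∂_1 = 6, rank ∂_2 = 0 ⇒ b_1 = 9 − 6 − 0 = 3. So H_1 = Z^3.

H_0 = Z,  H_1 = Z^3.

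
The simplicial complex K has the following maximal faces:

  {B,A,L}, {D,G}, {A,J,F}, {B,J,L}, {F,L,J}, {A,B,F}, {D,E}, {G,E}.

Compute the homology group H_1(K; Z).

Order the vertices as A < B < D < E < F < G < J < L. Listing each simplex with vertices in this order, K has dimension 2 with simplices:

  0-simplices (8): A, B, D, E, F, G, J, L
  1-simplices (13): AB, AF, AJ, AL, BF, BJ, BL, DE, DG, EG, FJ, FL, JL
  2-simplices (5): ABF, ABL, AFJ, BJL, FJL

giving chain groups C_0 ≅ Z^8, C_1 ≅ Z^13, C_2 ≅ Z^5.

∂_1: C_1 → C_0 maps an edge to its endpoints' difference, ∂[p,q] = q − p.
As a 8×13 matrix over Z this has rank 6, with invariant factors (1,1,1,1,1,1).

Boundary ∂_2: C_2 → C_1 acts by ∂[p,q,r] = [q,r] − [p,r] + [p,q]. For instance
  ∂FJL = JL − FL + FJ,
  ∂BJL = JL − BL + BJ.
The resulting 13×5 matrix has rank 5, and its Smith normal form has invariant factors (1,1,1,1,1).

Reading off H_k = ker ∂_k / im ∂_{k+1}:

  H_1: rank ker ∂_1 − rank ∂_2 = (13 − 6) − 5 = 2, and the invariant factors of ∂_2 are all 1, so H_1 ≅ Z^2.

H_1 ≅ Z^2.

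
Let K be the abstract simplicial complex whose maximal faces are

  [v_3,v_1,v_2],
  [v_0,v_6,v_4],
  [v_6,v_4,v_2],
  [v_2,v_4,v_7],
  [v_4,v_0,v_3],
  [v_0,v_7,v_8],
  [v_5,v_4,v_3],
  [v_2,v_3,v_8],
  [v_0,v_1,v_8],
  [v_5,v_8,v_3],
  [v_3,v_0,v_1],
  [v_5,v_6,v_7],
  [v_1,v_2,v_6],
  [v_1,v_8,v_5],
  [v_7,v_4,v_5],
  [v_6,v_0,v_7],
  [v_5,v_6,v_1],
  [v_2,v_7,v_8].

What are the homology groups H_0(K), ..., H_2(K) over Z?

H_0 ≅ Z,  H_1 ≅ Z ⊕ Z/2Z,  H_2 = 0.

Take the total order v_0 < v_1 < v_2 < v_3 < v_4 < v_5 < v_6 < v_7 < v_8 on the vertex set. Then K (dimension 2) consists of the simplices:

  0-simplices (9): [v_0], [v_1], [v_2], [v_3], [v_4], [v_5], [v_6], [v_7], [v_8]
  1-simplices (27): (27 of them)
  2-simplices (18): (18 of them)

Hence C_0 ≅ Z^9, C_1 ≅ Z^27, C_2 ≅ Z^18.

The boundary map ∂_1: C_1 → C_0 maps an edge to its endpoints' difference, ∂[p,q] = q − p.
The 9×27 boundary matrix has rank 8 and Smith normal form diag(1,1,1,1,1,1,1,1).

The boundary map ∂_2: C_2 → C_1 maps a triangle to the signed sum of its edges. For instance
  ∂[v_4,v_5,v_7] = [v_5,v_7] − [v_4,v_7] + [v_4,v_5],
  ∂[v_2,v_7,v_8] = [v_7,v_8] − [v_2,v_8] + [v_2,v_7].
This gives a 27×18 integer matrix of rank 18; reducing to Smith normal form yields diagonal entries (1,1,1,1,1,1,1,1,1,1,1,1,1,1,1,1,1,2).

Computing H_k = (kernel of ∂_k) / (image of ∂_{k+1}):

  H_0: rank C_0 − rank ∂_1 = 9 − 8 = 1, and the invariant factors of ∂_1 are all 1, so H_0 = Z.
  H_1: rank ker ∂_1 − rank ∂_2 = (27 − 8) − 18 = 1, and ∂_2 has invariant factor 2 > 1, so H_1 = Z ⊕ Z/2Z.
  H_2: rank ker ∂_2 − rank ∂_3 = (18 − 18) − 0 = 0, and there is no ∂_3, so H_2 = 0.

(K is a triangulation of the Klein bottle.)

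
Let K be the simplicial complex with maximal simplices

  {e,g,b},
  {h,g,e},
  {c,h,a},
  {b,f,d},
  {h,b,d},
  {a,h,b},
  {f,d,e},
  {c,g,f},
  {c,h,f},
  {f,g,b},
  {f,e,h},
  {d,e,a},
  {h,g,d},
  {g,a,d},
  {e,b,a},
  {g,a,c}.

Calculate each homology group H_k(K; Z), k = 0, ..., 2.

H_0 ≅ Z,  H_1 ≅ Z^2,  H_2 ≅ Z.

K has 8 vertices, 24 edges, 16 triangles.
rank ∂_0 = 0, rank ∂_1 = 7 ⇒ b_0 = 8 − 0 − 7 = 1; all invariant factors of ∂_1 are 1 so no torsion. So H_0 = Z.
rank ∂_1 = 7, rank ∂_2 = 15 ⇒ b_1 = 24 − 7 − 15 = 2; all invariant factors of ∂_2 are 1 so no torsion. So H_1 = Z^2.
rank ∂_2 = 15, rank ∂_3 = 0 ⇒ b_2 = 16 − 15 − 0 = 1. So H_2 = Z.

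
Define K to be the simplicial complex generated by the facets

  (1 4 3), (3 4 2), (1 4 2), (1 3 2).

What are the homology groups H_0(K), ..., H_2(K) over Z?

H_0 ≅ Z,  H_1 = 0,  H_2 ≅ Z.

Take the total order 1 < 2 < 3 < 4 on the vertex set. Then K (dimension 2) consists of the simplices:

  0-simplices (4): [1], [2], [3], [4]
  1-simplices (6): [1,2], [1,3], [1,4], [2,3], [2,4], [3,4]
  2-simplices (4): [1,2,3], [1,2,4], [1,3,4], [2,3,4]

so the chain groups are C_0 ≅ Z^4, C_1 ≅ Z^6, C_2 ≅ Z^4.

The boundary map ∂_1: C_1 → C_0 maps an edge to its endpoints' difference, ∂[p,q] = q − p. For instance
  ∂[1,2] = [2] − [1].
This gives a 4×6 integer matrix of rank 3; reducing to Smith normal form yields diagonal entries (1,1,1).

The boundary map ∂_2: C_2 → C_1 sends each 2-simplex [p,q,r] to [q,r] − [p,r] + [p,q]. For instance
  ∂[1,3,4] = [3,4] − [1,4] + [1,3],
  ∂[1,2,4] = [2,4] − [1,4] + [1,2].
The resulting 6×4 matrix has rank 3, and its Smith normal form has invariant factors (1,1,1).

From H_k ≅ ker(∂_k) / im(∂_{k+1}) we obtain:

  H_0: rank C_0 − rank ∂_1 = 4 − 3 = 1, and the invariant factors of ∂_1 are all 1, so H_0 ≅ Z.
  H_1: rank ker ∂_1 − rank ∂_2 = (6 − 3) − 3 = 0, and the invariant factors of ∂_2 are all 1, so H_1 ≅ 0.
  H_2: rank ker ∂_2 − rank ∂_3 = (4 − 3) − 0 = 1, and there is no ∂_3, so H_2 ≅ Z.

(K is a triangulation of the 2-sphere S^2.)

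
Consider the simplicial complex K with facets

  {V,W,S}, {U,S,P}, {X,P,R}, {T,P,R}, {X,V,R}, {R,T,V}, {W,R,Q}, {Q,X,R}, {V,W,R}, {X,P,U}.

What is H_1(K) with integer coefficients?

H_1 ≅ Z.

Order the vertices as P < Q < R < S < T < U < V < W < X. Listing each simplex with vertices in this order, K has dimension 2 with simplices:

  0-simplices (9): P, Q, R, S, T, U, V, W, X
  1-simplices (19): PR, PS, PT, PU, PX, QR, QW, QX, RT, RV, RW, RX, SU, SV, SW, TV, UX, VW, VX
  2-simplices (10): PRT, PRX, PSU, PUX, QRW, QRX, RTV, RVW, RVX, SVW

Hence C_0 ≅ Z^9, C_1 ≅ Z^19, C_2 ≅ Z^10.

Boundary ∂_1: C_1 → C_0 maps an edge to its endpoints' difference, ∂[p,q] = q − p.
The resulting 9×19 matrix has rank 8, and its Smith normal form has invariant factors (1,1,1,1,1,1,1,1).

The boundary map ∂_2: C_2 → C_1 acts by ∂[p,q,r] = [q,r] − [p,r] + [p,q]. For instance
  ∂PRX = RX − PX + PR,
  ∂QRX = RX − QX + QR.
This gives a 19×10 integer matrix of rank 10; reducing to Smith normal form yields diagonal entries (1,1,1,1,1,1,1,1,1,1).

Reading off H_k = ker ∂_k / im ∂_{k+1}:

  H_1: rank ker ∂_1 − rank ∂_2 = (19 − 8) − 10 = 1, and the invariant factors of ∂_2 are all 1, so H_1 ≅ Z.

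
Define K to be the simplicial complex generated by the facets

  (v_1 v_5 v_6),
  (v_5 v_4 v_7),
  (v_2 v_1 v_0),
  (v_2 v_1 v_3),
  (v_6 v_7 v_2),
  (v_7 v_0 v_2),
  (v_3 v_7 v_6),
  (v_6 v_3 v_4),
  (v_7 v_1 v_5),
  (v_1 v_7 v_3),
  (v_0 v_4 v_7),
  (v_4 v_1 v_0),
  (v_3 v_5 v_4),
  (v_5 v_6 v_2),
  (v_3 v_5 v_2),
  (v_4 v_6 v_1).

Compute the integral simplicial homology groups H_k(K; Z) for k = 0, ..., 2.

H_0 = Z,  H_1 = Z^2,  H_2 = Z.

We work with the vertex ordering v_0 < v_1 < v_2 < v_3 < v_4 < v_5 < v_6 < v_7. The simplices of K, each written with vertices in increasing order, are:

  0-simplices (8): [v_0], [v_1], [v_2], [v_3], [v_4], [v_5], [v_6], [v_7]
  1-simplices (24): (24 of them)
  2-simplices (16): (16 of them)

Hence C_0 ≅ Z^8, C_1 ≅ Z^24, C_2 ≅ Z^16.

Boundary ∂_1: C_1 → C_0 is given by ∂[p,q] = [q] − [p].
The resulting 8×24 matrix has rank 7, and its Smith normal form has invariant factors (1,1,1,1,1,1,1).

Boundary ∂_2: C_2 → C_1 sends each 2-simplex [p,q,r] to [q,r] − [p,r] + [p,q]. For instance
  ∂[v_3,v_4,v_5] = [v_4,v_5] − [v_3,v_5] + [v_3,v_4],
  ∂[v_3,v_6,v_7] = [v_6,v_7] − [v_3,v_7] + [v_3,v_6].
As a 24×16 matrix over Z this has rank 15, with invariant factors (1,1,1,1,1,1,1,1,1,1,1,1,1,1,1).

From H_k ≅ ker(∂_k) / im(∂_{k+1}) we obtain:

  H_0: rank C_0 − rank ∂_1 = 8 − 7 = 1, and the invariant factors of ∂_1 are all 1, so H_0 = Z.
  H_1: rank ker ∂_1 − rank ∂_2 = (24 − 7) − 15 = 2, and the invariant factors of ∂_2 are all 1, so H_1 = Z^2.
  H_2: rank ker ∂_2 − rank ∂_3 = (16 − 15) − 0 = 1, and there is no ∂_3, so H_2 = Z.

As a check, the Euler characteristic is 8 − 24 + 16 = 0, which agrees with 1 − 2 + 1 = 0.
(K is a triangulation of the torus T^2.)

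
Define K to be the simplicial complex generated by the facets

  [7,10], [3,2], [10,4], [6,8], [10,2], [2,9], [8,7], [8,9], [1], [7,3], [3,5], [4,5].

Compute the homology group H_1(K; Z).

Order the vertices as 1 < 2 < 3 < 4 < 5 < 6 < 7 < 8 < 9 < 10. Listing each simplex with vertices in this order, K has dimension 1 with simplices:

  0-simplices (10): [1], [2], [3], [4], [5], [6], [7], [8], [9], [10]
  1-simplices (11): [2,3], [2,9], [2,10], [3,5], [3,7], [4,5], [4,10], [6,8], [7,8], [7,10], [8,9]

giving chain groups C_0 ≅ Z^10, C_1 ≅ Z^11.

The boundary map ∂_1: C_1 → C_0 sends each edge [p,q] (with p < q) to q − p. For instance
  ∂[7,10] = [10] − [7].
This gives a 10×11 integer matrix of rank 8; reducing to Smith normal form yields diagonal entries (1,1,1,1,1,1,1,1).

Reading off H_k = ker ∂_k / im ∂_{k+1}:

  H_1: rank ker ∂_1 − rank ∂_2 = (11 − 8) − 0 = 3, and there is no ∂_2, so H_1 = Z^3.

H_1 ≅ Z^3.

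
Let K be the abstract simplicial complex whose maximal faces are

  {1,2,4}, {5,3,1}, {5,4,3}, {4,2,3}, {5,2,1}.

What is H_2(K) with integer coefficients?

H_2 ≅ 0.

Order the vertices as 1 < 2 < 3 < 4 < 5. Listing each simplex with vertices in this order, K has dimension 2 with simplices:

  0-simplices (5): [1], [2], [3], [4], [5]
  1-simplices (10): [1,2], [1,3], [1,4], [1,5], [2,3], [2,4], [2,5], [3,4], [3,5], [4,5]
  2-simplices (5): [1,2,4], [1,2,5], [1,3,5], [2,3,4], [3,4,5]

Hence C_0 ≅ Z^5, C_1 ≅ Z^10, C_2 ≅ Z^5.

The boundary map ∂_1: C_1 → C_0 is given by ∂[p,q] = [q] − [p]. For instance
  ∂[2,4] = [4] − [2].
As a 5×10 matrix over Z this has rank 4, with invariant factors (1,1,1,1).

∂_2: C_2 → C_1 acts by ∂[p,q,r] = [q,r] − [p,r] + [p,q]. For instance
  ∂[3,4,5] = [4,5] − [3,5] + [3,4],
  ∂[2,3,4] = [3,4] − [2,4] + [2,3].
This gives a 10×5 integer matrix of rank 5; reducing to Smith normal form yields diagonal entries (1,1,1,1,1).

Computing H_k = (kernel of ∂_k) / (image of ∂_{k+1}):

  H_2: rank ker ∂_2 − rank ∂_3 = (5 − 5) − 0 = 0, and there is no ∂_3, so H_2 ≅ 0.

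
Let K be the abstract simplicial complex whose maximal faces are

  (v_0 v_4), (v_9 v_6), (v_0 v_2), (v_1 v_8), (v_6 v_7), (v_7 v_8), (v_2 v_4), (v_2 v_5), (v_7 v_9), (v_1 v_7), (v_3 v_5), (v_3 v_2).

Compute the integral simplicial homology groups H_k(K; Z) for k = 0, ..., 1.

We work with the vertex ordering v_0 < v_1 < v_2 < v_3 < v_4 < v_5 < v_6 < v_7 < v_8 < v_9. The simplices of K, each written with vertices in increasing order, are:

  0-simplices (10): [v_0], [v_1], [v_2], [v_3], [v_4], [v_5], [v_6], [v_7], [v_8], [v_9]
  1-simplices (12): [v_0,v_2], [v_0,v_4], [v_1,v_7], [v_1,v_8], [v_2,v_3], [v_2,v_4], [v_2,v_5], [v_3,v_5], [v_6,v_7], [v_6,v_9], [v_7,v_8], [v_7,v_9]

Hence C_0 ≅ Z^10, C_1 ≅ Z^12.

The boundary map ∂_1: C_1 → C_0 sends each edge [p,q] (with p < q) to q − p. For instance
  ∂[v_1,v_8] = [v_8] − [v_1].
The resulting 10×12 matrix has rank 8, and its Smith normal form has invariant factors (1,1,1,1,1,1,1,1).

From H_k ≅ ker(∂_k) / im(∂_{k+1}) we obtain:

  H_0: rank C_0 − rank ∂_1 = 10 − 8 = 2, and the invariant factors of ∂_1 are all 1, so H_0 = Z^2.
  H_1: rank ker ∂_1 − rank ∂_2 = (12 − 8) − 0 = 4, and there is no ∂_2, so H_1 = Z^4.

As a check, the Euler characteristic is 10 − 12 = -2, which agrees with 2 − 4 = -2.
(K is a triangulation of the disjoint union of a wedge of 2 circles and a wedge of 2 circles.)

H_0 = Z^2,  H_1 = Z^4.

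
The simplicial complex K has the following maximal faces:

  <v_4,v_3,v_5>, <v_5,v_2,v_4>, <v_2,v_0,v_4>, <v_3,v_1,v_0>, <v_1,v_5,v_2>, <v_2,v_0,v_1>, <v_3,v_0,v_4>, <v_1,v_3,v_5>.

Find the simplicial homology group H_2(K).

Take the total order v_0 < v_1 < v_2 < v_3 < v_4 < v_5 on the vertex set. Then K (dimension 2) consists of the simplices:

  0-simplices (6): [v_0], [v_1], [v_2], [v_3], [v_4], [v_5]
  1-simplices (12): [v_0,v_1], [v_0,v_2], [v_0,v_3], [v_0,v_4], [v_1,v_2], [v_1,v_3], [v_1,v_5], [v_2,v_4], [v_2,v_5], [v_3,v_4], [v_3,v_5], [v_4,v_5]
  2-simplices (8): [v_0,v_1,v_2], [v_0,v_1,v_3], [v_0,v_2,v_4], [v_0,v_3,v_4], [v_1,v_2,v_5], [v_1,v_3,v_5], [v_2,v_4,v_5], [v_3,v_4,v_5]

so the chain groups are C_0 ≅ Z^6, C_1 ≅ Z^12, C_2 ≅ Z^8.

Boundary ∂_1: C_1 → C_0 is given by ∂[p,q] = [q] − [p]. For instance
  ∂[v_3,v_4] = [v_4] − [v_3].
This gives a 6×12 integer matrix of rank 5; reducing to Smith normal form yields diagonal entries (1,1,1,1,1).

∂_2: C_2 → C_1 sends each 2-simplex [p,q,r] to [q,r] − [p,r] + [p,q]. For instance
  ∂[v_0,v_2,v_4] = [v_2,v_4] − [v_0,v_4] + [v_0,v_2],
  ∂[v_0,v_1,v_3] = [v_1,v_3] − [v_0,v_3] + [v_0,v_1].
The resulting 12×8 matrix has rank 7, and its Smith normal form has invariant factors (1,1,1,1,1,1,1).

From H_k ≅ ker(∂_k) / im(∂_{k+1}) we obtain:

  H_2: rank ker ∂_2 − rank ∂_3 = (8 − 7) − 0 = 1, and there is no ∂_3, so H_2 ≅ Z.

H_2 = Z.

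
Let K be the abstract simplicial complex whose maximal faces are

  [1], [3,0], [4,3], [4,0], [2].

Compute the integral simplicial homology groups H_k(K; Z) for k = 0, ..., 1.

We work with the vertex ordering 0 < 1 < 2 < 3 < 4. The simplices of K, each written with vertices in increasing order, are:

  0-simplices (5): [0], [1], [2], [3], [4]
  1-simplices (3): [0,3], [0,4], [3,4]

giving chain groups C_0 ≅ Z^5, C_1 ≅ Z^3.

Boundary ∂_1: C_1 → C_0 maps an edge to its endpoints' difference, ∂[p,q] = q − p.
This gives a 5×3 integer matrix of rank 2; reducing to Smith normal form yields diagonal entries (1,1).

Now H_k = ker ∂_k / im ∂_{k+1}, so:

  H_0: rank C_0 − rank ∂_1 = 5 − 2 = 3, and the invariant factors of ∂_1 are all 1, so H_0 = Z^3.
  H_1: rank ker ∂_1 − rank ∂_2 = (3 − 2) − 0 = 1, and there is no ∂_2, so H_1 = Z.

As a check, the Euler characteristic is 5 − 3 = 2, which agrees with 3 − 1 = 2.

H_0 = Z^3,  H_1 = Z.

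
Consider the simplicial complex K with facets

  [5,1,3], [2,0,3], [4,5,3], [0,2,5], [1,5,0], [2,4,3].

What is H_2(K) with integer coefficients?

We work with the vertex ordering 0 < 1 < 2 < 3 < 4 < 5. The simplices of K, each written with vertices in increasing order, are:

  0-simplices (6): [0], [1], [2], [3], [4], [5]
  1-simplices (12): [0,1], [0,2], [0,3], [0,5], [1,3], [1,5], [2,3], [2,4], [2,5], [3,4], [3,5], [4,5]
  2-simplices (6): [0,1,5], [0,2,3], [0,2,5], [1,3,5], [2,3,4], [3,4,5]

Hence C_0 ≅ Z^6, C_1 ≅ Z^12, C_2 ≅ Z^6.

The boundary map ∂_1: C_1 → C_0 sends each edge [p,q] (with p < q) to q − p. For instance
  ∂[4,5] = [5] − [4].
The resulting 6×12 matrix has rank 5, and its Smith normal form has invariant factors (1,1,1,1,1).

∂_2: C_2 → C_1 maps a triangle to the signed sum of its edges. For instance
  ∂[0,1,5] = [1,5] − [0,5] + [0,1],
  ∂[0,2,5] = [2,5] − [0,5] + [0,2].
As a 12×6 matrix over Z this has rank 6, with invariant factors (1,1,1,1,1,1).

Computing H_k = (kernel of ∂_k) / (image of ∂_{k+1}):

  H_2: rank ker ∂_2 − rank ∂_3 = (6 − 6) − 0 = 0, and there is no ∂_3, so H_2 = 0.

H_2 ≅ 0.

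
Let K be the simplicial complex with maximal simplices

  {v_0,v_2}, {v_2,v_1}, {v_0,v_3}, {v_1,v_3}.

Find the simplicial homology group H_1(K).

Order the vertices as v_0 < v_1 < v_2 < v_3. Listing each simplex with vertices in this order, K has dimension 1 with simplices:

  0-simplices (4): [v_0], [v_1], [v_2], [v_3]
  1-simplices (4): [v_0,v_2], [v_0,v_3], [v_1,v_2], [v_1,v_3]

giving chain groups C_0 ≅ Z^4, C_1 ≅ Z^4.

The boundary map ∂_1: C_1 → C_0 maps an edge to its endpoints' difference, ∂[p,q] = q − p. For instance
  ∂[v_1,v_2] = [v_2] − [v_1].
This gives a 4×4 integer matrix of rank 3; reducing to Smith normal form yields diagonal entries (1,1,1).

Now H_k = ker ∂_k / im ∂_{k+1}, so:

  H_1: rank ker ∂_1 − rank ∂_2 = (4 − 3) − 0 = 1, and there is no ∂_2, so H_1 = Z.

H_1 ≅ Z.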